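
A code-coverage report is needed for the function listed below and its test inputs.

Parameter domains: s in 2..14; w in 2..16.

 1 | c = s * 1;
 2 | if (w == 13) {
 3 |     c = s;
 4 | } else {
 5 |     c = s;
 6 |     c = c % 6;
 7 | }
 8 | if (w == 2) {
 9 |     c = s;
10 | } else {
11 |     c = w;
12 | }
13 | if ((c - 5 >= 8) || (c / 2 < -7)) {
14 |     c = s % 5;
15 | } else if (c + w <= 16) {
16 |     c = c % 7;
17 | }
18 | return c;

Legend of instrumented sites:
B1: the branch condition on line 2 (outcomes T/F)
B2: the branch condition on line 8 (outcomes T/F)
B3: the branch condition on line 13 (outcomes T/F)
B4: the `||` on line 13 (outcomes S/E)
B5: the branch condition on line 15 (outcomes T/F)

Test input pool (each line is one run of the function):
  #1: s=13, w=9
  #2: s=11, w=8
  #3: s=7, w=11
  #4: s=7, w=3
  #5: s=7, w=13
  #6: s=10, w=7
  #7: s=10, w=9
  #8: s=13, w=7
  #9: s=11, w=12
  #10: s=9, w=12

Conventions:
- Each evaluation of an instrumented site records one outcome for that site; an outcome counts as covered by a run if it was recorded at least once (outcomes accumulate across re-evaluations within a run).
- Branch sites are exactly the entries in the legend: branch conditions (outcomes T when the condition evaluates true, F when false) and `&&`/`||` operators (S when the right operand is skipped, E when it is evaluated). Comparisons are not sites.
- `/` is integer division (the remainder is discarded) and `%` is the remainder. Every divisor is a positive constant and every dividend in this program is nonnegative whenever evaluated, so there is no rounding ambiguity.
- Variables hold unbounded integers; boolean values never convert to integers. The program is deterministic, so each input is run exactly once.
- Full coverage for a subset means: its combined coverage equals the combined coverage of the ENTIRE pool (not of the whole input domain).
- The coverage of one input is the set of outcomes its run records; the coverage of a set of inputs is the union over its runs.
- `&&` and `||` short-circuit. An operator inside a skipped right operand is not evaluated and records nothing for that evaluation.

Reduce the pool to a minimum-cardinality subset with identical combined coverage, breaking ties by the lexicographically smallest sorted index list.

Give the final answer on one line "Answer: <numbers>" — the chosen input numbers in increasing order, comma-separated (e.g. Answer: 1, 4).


#1 (s=13, w=9) -> B1->F, B2->F, B4->E, B3->F, B5->F; covered: B1=F, B2=F, B3=F, B4=E, B5=F
#2 (s=11, w=8) -> B1->F, B2->F, B4->E, B3->F, B5->T; covered: B1=F, B2=F, B3=F, B4=E, B5=T
#3 (s=7, w=11) -> B1->F, B2->F, B4->E, B3->F, B5->F; covered: B1=F, B2=F, B3=F, B4=E, B5=F
#4 (s=7, w=3) -> B1->F, B2->F, B4->E, B3->F, B5->T; covered: B1=F, B2=F, B3=F, B4=E, B5=T
#5 (s=7, w=13) -> B1->T, B2->F, B4->S, B3->T; covered: B1=T, B2=F, B3=T, B4=S
#6 (s=10, w=7) -> B1->F, B2->F, B4->E, B3->F, B5->T; covered: B1=F, B2=F, B3=F, B4=E, B5=T
#7 (s=10, w=9) -> B1->F, B2->F, B4->E, B3->F, B5->F; covered: B1=F, B2=F, B3=F, B4=E, B5=F
#8 (s=13, w=7) -> B1->F, B2->F, B4->E, B3->F, B5->T; covered: B1=F, B2=F, B3=F, B4=E, B5=T
#9 (s=11, w=12) -> B1->F, B2->F, B4->E, B3->F, B5->F; covered: B1=F, B2=F, B3=F, B4=E, B5=F
#10 (s=9, w=12) -> B1->F, B2->F, B4->E, B3->F, B5->F; covered: B1=F, B2=F, B3=F, B4=E, B5=F
union over all inputs: B1=T, B1=F, B2=F, B3=T, B3=F, B4=S, B4=E, B5=T, B5=F (9 outcomes)
no size-1 subset reaches all 9 outcomes (best union: 5/9)
no size-2 subset reaches all 9 outcomes (best union: 8/9)
the canonical winner is {1, 2, 5}: size 3, full 9-outcome coverage, earliest index list among size-3 covers
Answer: 1, 2, 5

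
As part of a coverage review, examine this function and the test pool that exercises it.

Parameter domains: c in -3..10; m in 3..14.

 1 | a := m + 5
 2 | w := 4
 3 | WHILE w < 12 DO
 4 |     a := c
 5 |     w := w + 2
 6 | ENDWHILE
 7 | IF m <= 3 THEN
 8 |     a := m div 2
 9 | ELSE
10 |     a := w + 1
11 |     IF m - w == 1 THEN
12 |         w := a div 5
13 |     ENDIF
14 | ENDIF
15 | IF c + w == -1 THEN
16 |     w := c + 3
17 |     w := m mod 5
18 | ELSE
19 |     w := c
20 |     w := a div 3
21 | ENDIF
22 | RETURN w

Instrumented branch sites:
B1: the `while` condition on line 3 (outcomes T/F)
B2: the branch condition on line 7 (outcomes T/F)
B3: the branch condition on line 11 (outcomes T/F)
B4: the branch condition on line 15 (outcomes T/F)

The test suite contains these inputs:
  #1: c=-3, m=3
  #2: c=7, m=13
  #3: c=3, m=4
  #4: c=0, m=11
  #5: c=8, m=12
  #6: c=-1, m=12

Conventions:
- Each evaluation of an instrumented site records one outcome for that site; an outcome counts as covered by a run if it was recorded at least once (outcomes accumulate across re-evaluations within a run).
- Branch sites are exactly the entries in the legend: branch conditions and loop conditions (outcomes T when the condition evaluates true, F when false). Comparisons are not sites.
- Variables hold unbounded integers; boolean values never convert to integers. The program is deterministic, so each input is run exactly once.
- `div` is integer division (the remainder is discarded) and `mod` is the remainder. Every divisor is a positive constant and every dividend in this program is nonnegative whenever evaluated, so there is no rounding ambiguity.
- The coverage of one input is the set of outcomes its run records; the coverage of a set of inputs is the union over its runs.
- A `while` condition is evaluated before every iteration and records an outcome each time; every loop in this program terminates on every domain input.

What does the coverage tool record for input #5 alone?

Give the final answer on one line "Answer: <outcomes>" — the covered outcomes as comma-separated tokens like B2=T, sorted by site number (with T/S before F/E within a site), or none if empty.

Event log for input #5 (c=8, m=12):
  B1->T, B1->T, B1->T, B1->T, B1->F, B2->F, B3->F, B4->F
distinct outcomes covered: B1=T, B1=F, B2=F, B3=F, B4=F

Answer: B1=T, B1=F, B2=F, B3=F, B4=F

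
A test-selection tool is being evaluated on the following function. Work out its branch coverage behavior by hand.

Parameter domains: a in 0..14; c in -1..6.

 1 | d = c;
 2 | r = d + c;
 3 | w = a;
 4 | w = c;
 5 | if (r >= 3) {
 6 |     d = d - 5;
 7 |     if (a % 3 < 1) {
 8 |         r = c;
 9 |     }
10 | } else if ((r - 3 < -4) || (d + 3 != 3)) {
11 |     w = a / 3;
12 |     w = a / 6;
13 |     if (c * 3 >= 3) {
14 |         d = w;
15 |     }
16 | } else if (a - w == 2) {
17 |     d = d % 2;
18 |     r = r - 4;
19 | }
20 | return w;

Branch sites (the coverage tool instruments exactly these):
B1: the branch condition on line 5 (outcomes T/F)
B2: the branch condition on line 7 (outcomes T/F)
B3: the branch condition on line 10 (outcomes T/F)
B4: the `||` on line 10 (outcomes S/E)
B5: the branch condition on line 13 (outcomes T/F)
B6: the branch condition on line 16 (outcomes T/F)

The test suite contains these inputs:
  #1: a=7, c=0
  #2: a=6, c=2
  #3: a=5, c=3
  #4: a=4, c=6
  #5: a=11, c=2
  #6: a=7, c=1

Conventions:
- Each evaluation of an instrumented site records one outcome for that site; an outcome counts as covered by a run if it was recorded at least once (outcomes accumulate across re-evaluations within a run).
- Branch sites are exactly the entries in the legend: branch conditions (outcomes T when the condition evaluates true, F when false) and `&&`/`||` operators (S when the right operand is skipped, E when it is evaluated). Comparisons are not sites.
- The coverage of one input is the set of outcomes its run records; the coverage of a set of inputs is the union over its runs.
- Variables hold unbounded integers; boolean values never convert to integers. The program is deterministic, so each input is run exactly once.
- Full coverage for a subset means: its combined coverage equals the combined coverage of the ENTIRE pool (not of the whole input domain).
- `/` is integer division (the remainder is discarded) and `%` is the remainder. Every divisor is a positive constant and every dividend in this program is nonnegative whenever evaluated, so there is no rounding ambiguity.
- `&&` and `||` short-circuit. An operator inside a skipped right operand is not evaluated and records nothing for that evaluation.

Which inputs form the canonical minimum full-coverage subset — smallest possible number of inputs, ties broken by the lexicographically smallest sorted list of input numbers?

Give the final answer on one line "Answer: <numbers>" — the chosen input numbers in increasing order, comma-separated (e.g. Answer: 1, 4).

test 1 (a=7, c=0) fires B1->F, B4->E, B3->F, B6->F; hits B1=F, B3=F, B4=E, B6=F
test 2 (a=6, c=2) fires B1->T, B2->T; hits B1=T, B2=T
test 3 (a=5, c=3) fires B1->T, B2->F; hits B1=T, B2=F
test 4 (a=4, c=6) fires B1->T, B2->F; hits B1=T, B2=F
test 5 (a=11, c=2) fires B1->T, B2->F; hits B1=T, B2=F
test 6 (a=7, c=1) fires B1->F, B4->E, B3->T, B5->T; hits B1=F, B3=T, B4=E, B5=T
union over all inputs: B1=T, B1=F, B2=T, B2=F, B3=T, B3=F, B4=E, B5=T, B6=F (9 outcomes)
no size-1 subset reaches all 9 outcomes (best union: 4/9)
no size-2 subset reaches all 9 outcomes (best union: 6/9)
no size-3 subset reaches all 9 outcomes (best union: 8/9)
size 4: inputs {1, 2, 3, 6} cover all 9 outcomes, and no lexicographically smaller subset of this size does

Answer: 1, 2, 3, 6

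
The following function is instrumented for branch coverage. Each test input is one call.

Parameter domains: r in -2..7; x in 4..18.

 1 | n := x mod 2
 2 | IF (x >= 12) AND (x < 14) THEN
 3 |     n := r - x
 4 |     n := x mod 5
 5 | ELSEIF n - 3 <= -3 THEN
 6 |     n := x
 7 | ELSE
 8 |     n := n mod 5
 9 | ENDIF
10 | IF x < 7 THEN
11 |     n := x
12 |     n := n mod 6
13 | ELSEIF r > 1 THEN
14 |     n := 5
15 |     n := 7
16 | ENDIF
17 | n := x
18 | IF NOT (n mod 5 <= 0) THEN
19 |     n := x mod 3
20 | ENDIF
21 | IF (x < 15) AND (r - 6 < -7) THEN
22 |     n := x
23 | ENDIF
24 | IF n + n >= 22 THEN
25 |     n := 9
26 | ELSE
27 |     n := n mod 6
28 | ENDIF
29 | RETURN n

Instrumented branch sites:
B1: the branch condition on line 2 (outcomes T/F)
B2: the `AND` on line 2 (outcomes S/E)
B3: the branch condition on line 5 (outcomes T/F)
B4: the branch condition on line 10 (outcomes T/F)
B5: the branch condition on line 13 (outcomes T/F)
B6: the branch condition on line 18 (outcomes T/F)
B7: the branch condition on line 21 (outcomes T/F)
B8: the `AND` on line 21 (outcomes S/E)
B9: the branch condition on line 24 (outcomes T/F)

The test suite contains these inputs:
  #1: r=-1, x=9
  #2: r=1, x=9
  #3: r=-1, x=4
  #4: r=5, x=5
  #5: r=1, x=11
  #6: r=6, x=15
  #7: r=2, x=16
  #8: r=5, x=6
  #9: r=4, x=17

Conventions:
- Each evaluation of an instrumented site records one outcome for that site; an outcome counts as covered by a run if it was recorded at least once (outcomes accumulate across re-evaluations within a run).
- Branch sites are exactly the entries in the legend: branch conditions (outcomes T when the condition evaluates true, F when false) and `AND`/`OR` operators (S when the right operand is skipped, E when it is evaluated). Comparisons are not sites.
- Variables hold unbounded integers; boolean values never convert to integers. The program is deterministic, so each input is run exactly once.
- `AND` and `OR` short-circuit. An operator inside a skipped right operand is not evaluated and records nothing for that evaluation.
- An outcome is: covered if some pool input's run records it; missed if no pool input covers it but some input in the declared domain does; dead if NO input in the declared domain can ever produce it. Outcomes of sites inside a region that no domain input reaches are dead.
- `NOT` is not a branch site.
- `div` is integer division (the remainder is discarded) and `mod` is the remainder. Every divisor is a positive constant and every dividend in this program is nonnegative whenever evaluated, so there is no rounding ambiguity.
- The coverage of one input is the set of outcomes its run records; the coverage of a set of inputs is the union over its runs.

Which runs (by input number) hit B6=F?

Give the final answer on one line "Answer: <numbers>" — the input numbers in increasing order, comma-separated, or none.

input #1 (r=-1, x=9): misses B6=F
input #2 (r=1, x=9): misses B6=F
input #3 (r=-1, x=4): misses B6=F
input #4 (r=5, x=5): covers B6=F
input #5 (r=1, x=11): misses B6=F
input #6 (r=6, x=15): covers B6=F
input #7 (r=2, x=16): misses B6=F
input #8 (r=5, x=6): misses B6=F
input #9 (r=4, x=17): misses B6=F

Answer: 4, 6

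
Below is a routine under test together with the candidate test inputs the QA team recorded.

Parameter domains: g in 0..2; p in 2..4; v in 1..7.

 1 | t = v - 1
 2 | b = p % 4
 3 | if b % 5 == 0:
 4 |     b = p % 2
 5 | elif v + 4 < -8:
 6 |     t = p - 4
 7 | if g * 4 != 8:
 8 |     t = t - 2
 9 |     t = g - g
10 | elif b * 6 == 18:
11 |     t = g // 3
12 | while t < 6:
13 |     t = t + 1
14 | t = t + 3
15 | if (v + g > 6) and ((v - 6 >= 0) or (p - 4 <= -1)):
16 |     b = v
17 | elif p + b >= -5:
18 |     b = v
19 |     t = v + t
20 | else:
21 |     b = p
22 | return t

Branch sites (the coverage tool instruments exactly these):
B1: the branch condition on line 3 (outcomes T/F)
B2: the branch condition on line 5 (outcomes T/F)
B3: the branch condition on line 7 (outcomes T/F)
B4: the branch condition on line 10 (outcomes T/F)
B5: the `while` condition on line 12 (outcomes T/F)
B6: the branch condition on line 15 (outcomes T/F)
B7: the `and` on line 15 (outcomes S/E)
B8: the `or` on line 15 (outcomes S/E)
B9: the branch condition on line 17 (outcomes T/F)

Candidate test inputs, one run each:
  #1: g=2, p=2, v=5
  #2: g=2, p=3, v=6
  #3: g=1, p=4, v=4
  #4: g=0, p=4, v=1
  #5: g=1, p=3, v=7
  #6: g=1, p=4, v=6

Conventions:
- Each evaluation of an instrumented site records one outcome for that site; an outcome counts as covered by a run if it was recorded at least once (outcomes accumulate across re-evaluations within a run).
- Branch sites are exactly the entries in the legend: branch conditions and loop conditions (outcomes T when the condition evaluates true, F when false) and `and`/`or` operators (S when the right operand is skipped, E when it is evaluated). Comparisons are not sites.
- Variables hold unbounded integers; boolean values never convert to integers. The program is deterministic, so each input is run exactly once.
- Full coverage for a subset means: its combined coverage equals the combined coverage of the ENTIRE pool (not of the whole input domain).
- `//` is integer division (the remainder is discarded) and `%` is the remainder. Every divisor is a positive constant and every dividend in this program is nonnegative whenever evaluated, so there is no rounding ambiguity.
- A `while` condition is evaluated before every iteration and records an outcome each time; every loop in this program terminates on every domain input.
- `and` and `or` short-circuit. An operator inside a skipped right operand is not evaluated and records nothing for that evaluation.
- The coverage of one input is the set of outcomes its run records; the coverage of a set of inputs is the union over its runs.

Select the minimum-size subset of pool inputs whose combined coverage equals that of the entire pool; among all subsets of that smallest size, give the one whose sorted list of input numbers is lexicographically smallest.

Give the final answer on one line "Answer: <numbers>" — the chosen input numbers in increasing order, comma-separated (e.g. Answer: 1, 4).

test 1 (g=2, p=2, v=5) hits B1=F, B2=F, B3=F, B4=F, B5=T, B5=F, B6=T, B7=E, B8=E
test 2 (g=2, p=3, v=6) hits B1=F, B2=F, B3=F, B4=T, B5=T, B5=F, B6=T, B7=E, B8=S
test 3 (g=1, p=4, v=4) hits B1=T, B3=T, B5=T, B5=F, B6=F, B7=S, B9=T
test 4 (g=0, p=4, v=1) hits B1=T, B3=T, B5=T, B5=F, B6=F, B7=S, B9=T
test 5 (g=1, p=3, v=7) hits B1=F, B2=F, B3=T, B5=T, B5=F, B6=T, B7=E, B8=S
test 6 (g=1, p=4, v=6) hits B1=T, B3=T, B5=T, B5=F, B6=T, B7=E, B8=S
together the pool reaches 16 outcomes: B1=T, B1=F, B2=F, B3=T, B3=F, B4=T, B4=F, B5=T, B5=F, B6=T, B6=F, B7=S, B7=E, B8=S, B8=E, B9=T
every size-1 subset falls short of the 16 outcomes (best: 9/16)
every size-2 subset falls short of the 16 outcomes (best: 14/16)
size 3: inputs {1, 2, 3} cover all 16 outcomes, and no lexicographically smaller subset of this size does

Answer: 1, 2, 3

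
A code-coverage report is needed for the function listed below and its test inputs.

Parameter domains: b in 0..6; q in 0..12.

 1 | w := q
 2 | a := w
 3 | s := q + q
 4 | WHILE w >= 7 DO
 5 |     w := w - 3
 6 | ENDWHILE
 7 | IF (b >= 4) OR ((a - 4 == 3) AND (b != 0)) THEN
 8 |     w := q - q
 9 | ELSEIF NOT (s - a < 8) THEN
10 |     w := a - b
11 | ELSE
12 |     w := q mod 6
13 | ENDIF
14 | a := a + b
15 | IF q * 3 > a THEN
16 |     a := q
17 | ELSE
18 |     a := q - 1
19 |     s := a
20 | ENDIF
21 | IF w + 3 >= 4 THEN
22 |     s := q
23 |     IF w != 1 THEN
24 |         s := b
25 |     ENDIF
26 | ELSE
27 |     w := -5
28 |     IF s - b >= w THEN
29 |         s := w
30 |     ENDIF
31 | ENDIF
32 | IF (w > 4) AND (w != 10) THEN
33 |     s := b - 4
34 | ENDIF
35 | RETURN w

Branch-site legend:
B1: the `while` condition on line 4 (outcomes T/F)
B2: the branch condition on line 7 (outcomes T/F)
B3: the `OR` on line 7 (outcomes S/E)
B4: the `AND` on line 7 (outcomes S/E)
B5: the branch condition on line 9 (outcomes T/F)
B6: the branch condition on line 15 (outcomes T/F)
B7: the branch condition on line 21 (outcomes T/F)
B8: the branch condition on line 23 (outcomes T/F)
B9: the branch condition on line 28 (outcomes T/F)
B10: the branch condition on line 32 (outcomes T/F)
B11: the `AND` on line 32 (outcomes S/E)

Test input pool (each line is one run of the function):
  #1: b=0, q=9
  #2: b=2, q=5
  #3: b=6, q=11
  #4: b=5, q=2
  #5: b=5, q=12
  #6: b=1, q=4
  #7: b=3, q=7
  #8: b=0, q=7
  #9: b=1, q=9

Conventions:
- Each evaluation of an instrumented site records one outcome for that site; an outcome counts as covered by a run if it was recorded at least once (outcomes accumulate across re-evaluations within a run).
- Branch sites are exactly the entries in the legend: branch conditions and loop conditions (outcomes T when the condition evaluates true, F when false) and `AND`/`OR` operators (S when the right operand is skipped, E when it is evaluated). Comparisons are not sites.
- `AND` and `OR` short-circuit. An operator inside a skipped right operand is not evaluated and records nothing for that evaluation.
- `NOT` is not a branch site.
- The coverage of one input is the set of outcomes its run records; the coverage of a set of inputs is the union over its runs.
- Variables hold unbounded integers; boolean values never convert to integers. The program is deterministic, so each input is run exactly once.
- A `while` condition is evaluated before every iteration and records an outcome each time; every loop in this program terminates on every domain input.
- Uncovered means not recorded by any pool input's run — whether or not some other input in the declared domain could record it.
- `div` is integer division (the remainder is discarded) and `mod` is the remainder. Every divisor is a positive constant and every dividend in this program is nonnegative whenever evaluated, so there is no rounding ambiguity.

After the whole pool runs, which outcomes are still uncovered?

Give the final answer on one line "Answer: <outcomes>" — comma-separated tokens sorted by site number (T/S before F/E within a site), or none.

#1 (b=0, q=9) -> covered: B1=T, B1=F, B2=F, B3=E, B4=S, B5=T, B6=T, B7=T, B8=T, B10=T, B11=E
#2 (b=2, q=5) -> covered: B1=F, B2=F, B3=E, B4=S, B5=F, B6=T, B7=T, B8=T, B10=T, B11=E
#3 (b=6, q=11) -> covered: B1=T, B1=F, B2=T, B3=S, B6=T, B7=F, B9=T, B10=F, B11=S
#4 (b=5, q=2) -> covered: B1=F, B2=T, B3=S, B6=F, B7=F, B9=T, B10=F, B11=S
#5 (b=5, q=12) -> covered: B1=T, B1=F, B2=T, B3=S, B6=T, B7=F, B9=T, B10=F, B11=S
#6 (b=1, q=4) -> covered: B1=F, B2=F, B3=E, B4=S, B5=F, B6=T, B7=T, B8=T, B10=F, B11=S
#7 (b=3, q=7) -> covered: B1=T, B1=F, B2=T, B3=E, B4=E, B6=T, B7=F, B9=T, B10=F, B11=S
#8 (b=0, q=7) -> covered: B1=T, B1=F, B2=F, B3=E, B4=E, B5=F, B6=T, B7=T, B8=F, B10=F, B11=S
#9 (b=1, q=9) -> covered: B1=T, B1=F, B2=F, B3=E, B4=S, B5=T, B6=T, B7=T, B8=T, B10=T, B11=E
union over the pool: B1=T, B1=F, B2=T, B2=F, B3=S, B3=E, B4=S, B4=E, B5=T, B5=F, B6=T, B6=F, B7=T, B7=F, B8=T, B8=F, B9=T, B10=T, B10=F, B11=S, B11=E
uncovered (1 of 22): B9=F

Answer: B9=F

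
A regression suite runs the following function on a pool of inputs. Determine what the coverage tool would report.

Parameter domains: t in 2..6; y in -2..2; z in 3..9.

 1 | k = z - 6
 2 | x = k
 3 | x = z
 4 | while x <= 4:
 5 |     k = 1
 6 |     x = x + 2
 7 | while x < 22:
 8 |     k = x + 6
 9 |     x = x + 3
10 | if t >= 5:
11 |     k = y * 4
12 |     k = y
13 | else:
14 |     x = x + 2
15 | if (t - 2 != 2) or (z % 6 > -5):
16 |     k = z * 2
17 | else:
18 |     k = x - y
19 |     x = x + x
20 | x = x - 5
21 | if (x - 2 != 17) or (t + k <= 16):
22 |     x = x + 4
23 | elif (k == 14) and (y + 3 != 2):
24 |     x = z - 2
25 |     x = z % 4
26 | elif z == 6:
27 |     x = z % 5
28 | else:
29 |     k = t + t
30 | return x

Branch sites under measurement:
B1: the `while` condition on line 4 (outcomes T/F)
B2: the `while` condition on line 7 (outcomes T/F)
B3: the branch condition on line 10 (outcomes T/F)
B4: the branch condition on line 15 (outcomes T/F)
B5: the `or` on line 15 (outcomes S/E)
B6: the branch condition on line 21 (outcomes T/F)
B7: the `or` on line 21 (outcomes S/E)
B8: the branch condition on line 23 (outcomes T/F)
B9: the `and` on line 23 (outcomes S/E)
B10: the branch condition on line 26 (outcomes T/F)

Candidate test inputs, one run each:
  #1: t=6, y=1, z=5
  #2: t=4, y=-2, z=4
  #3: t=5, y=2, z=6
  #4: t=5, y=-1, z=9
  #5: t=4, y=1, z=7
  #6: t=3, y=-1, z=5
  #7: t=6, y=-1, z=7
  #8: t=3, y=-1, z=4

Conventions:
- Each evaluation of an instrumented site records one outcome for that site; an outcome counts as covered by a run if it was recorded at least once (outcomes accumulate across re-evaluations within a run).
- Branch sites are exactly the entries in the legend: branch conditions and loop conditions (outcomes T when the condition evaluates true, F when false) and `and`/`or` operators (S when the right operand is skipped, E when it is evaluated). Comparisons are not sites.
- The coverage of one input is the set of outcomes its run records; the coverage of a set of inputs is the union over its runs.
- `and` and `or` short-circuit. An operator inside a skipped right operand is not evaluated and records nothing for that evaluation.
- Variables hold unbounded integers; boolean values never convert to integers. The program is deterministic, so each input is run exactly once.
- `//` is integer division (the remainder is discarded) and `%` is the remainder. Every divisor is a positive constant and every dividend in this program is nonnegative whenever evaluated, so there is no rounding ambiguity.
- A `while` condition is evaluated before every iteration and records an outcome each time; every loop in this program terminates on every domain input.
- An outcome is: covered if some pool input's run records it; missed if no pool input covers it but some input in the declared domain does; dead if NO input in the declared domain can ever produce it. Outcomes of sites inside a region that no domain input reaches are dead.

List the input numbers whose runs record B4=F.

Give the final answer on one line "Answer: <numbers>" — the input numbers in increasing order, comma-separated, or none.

input #1 (t=6, y=1, z=5): does not record B4=F
input #2 (t=4, y=-2, z=4): does not record B4=F
input #3 (t=5, y=2, z=6): does not record B4=F
input #4 (t=5, y=-1, z=9): does not record B4=F
input #5 (t=4, y=1, z=7): does not record B4=F
input #6 (t=3, y=-1, z=5): does not record B4=F
input #7 (t=6, y=-1, z=7): does not record B4=F
input #8 (t=3, y=-1, z=4): does not record B4=F

Answer: none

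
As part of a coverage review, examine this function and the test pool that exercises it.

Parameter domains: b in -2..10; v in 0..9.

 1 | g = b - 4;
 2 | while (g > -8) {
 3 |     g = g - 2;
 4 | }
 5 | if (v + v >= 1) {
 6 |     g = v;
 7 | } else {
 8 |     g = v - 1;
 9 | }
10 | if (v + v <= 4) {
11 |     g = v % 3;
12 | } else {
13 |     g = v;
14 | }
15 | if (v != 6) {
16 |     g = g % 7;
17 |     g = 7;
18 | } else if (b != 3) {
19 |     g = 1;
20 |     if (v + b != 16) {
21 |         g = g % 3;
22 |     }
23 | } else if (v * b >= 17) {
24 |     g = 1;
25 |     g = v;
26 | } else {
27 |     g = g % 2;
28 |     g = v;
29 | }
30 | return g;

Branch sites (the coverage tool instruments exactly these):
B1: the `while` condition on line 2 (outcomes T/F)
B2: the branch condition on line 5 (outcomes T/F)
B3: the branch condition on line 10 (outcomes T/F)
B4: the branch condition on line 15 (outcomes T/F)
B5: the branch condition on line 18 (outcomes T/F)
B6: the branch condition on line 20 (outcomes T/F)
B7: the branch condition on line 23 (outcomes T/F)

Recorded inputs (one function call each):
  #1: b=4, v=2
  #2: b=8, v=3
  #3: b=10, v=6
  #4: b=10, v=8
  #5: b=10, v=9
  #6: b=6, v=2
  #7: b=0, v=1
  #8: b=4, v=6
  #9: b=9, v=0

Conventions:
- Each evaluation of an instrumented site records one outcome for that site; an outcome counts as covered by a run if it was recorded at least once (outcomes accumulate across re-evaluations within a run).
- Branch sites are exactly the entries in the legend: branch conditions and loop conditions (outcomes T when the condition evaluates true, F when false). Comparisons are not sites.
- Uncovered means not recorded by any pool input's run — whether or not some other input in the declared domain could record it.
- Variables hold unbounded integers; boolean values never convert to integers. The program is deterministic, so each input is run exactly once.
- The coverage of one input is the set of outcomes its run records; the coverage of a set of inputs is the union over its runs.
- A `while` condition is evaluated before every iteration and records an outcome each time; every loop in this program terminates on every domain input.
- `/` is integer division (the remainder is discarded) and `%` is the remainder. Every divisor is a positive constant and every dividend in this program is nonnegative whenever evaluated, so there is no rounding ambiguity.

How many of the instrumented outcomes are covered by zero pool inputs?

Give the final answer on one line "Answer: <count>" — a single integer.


run #1 (b=4, v=2) runs B1->T, B1->T, B1->T, B1->T, B1->F, B2->T, B3->T, B4->T; records B1=T, B1=F, B2=T, B3=T, B4=T
run #2 (b=8, v=3) runs B1->T, B1->T, B1->T, B1->T, B1->T, B1->T, B1->F, B2->T, B3->F, B4->T; records B1=T, B1=F, B2=T, B3=F, B4=T
run #3 (b=10, v=6) runs B1->T, B1->T, B1->T, B1->T, B1->T, B1->T, B1->T, B1->F, B2->T, B3->F, B4->F, B5->T, B6->F; records B1=T, B1=F, B2=T, B3=F, B4=F, B5=T, B6=F
run #4 (b=10, v=8) runs B1->T, B1->T, B1->T, B1->T, B1->T, B1->T, B1->T, B1->F, B2->T, B3->F, B4->T; records B1=T, B1=F, B2=T, B3=F, B4=T
run #5 (b=10, v=9) runs B1->T, B1->T, B1->T, B1->T, B1->T, B1->T, B1->T, B1->F, B2->T, B3->F, B4->T; records B1=T, B1=F, B2=T, B3=F, B4=T
run #6 (b=6, v=2) runs B1->T, B1->T, B1->T, B1->T, B1->T, B1->F, B2->T, B3->T, B4->T; records B1=T, B1=F, B2=T, B3=T, B4=T
run #7 (b=0, v=1) runs B1->T, B1->T, B1->F, B2->T, B3->T, B4->T; records B1=T, B1=F, B2=T, B3=T, B4=T
run #8 (b=4, v=6) runs B1->T, B1->T, B1->T, B1->T, B1->F, B2->T, B3->F, B4->F, B5->T, B6->T; records B1=T, B1=F, B2=T, B3=F, B4=F, B5=T, B6=T
run #9 (b=9, v=0) runs B1->T, B1->T, B1->T, B1->T, B1->T, B1->T, B1->T, B1->F, B2->F, B3->T, B4->T; records B1=T, B1=F, B2=F, B3=T, B4=T
union over the pool: B1=T, B1=F, B2=T, B2=F, B3=T, B3=F, B4=T, B4=F, B5=T, B6=T, B6=F
uncovered (3 of 14): B5=F, B7=T, B7=F
Answer: 3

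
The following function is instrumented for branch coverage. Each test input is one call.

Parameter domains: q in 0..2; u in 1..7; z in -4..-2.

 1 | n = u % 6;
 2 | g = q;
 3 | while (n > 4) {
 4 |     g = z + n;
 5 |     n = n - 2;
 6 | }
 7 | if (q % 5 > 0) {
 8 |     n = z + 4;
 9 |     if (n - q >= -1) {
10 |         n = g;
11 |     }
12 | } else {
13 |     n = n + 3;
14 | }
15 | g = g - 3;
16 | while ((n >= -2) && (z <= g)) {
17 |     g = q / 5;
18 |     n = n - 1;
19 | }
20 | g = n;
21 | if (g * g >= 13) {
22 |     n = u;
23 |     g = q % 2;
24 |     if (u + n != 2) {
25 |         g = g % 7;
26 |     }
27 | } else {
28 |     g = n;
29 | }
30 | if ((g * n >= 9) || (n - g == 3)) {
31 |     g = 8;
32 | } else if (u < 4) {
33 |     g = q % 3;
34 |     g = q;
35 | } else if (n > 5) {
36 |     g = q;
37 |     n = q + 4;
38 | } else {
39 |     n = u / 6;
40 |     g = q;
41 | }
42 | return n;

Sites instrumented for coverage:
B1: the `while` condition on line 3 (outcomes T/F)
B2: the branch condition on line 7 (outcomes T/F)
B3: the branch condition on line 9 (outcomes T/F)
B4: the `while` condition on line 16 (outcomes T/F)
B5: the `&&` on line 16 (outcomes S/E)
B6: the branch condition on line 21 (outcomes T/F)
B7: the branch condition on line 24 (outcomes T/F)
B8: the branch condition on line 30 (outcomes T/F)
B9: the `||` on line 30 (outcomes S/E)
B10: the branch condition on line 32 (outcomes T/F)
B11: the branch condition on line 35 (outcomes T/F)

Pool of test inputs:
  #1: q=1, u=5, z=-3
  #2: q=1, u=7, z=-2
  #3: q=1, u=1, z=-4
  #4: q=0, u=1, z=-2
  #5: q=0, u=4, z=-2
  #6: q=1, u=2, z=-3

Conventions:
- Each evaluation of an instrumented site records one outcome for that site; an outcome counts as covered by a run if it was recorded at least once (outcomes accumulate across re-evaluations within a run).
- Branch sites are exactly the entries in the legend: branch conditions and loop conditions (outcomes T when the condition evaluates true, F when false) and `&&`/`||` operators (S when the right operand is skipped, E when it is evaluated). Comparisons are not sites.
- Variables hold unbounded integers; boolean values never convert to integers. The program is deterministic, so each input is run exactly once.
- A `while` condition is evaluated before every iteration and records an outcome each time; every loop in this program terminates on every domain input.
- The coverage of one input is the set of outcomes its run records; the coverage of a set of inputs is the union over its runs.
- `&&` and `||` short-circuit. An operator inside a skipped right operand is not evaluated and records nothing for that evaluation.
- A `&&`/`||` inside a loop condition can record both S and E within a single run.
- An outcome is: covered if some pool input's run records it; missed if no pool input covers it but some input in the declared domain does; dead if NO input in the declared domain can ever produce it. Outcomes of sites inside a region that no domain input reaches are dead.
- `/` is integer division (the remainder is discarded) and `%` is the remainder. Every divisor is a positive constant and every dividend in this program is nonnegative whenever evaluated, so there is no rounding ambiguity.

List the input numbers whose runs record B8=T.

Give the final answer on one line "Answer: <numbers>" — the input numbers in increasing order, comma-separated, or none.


input #1 (q=1, u=5, z=-3): records B8=T
input #2 (q=1, u=7, z=-2): records B8=T
input #3 (q=1, u=1, z=-4): records B8=T
input #4 (q=0, u=1, z=-2): does not record B8=T
input #5 (q=0, u=4, z=-2): does not record B8=T
input #6 (q=1, u=2, z=-3): records B8=T
Answer: 1, 2, 3, 6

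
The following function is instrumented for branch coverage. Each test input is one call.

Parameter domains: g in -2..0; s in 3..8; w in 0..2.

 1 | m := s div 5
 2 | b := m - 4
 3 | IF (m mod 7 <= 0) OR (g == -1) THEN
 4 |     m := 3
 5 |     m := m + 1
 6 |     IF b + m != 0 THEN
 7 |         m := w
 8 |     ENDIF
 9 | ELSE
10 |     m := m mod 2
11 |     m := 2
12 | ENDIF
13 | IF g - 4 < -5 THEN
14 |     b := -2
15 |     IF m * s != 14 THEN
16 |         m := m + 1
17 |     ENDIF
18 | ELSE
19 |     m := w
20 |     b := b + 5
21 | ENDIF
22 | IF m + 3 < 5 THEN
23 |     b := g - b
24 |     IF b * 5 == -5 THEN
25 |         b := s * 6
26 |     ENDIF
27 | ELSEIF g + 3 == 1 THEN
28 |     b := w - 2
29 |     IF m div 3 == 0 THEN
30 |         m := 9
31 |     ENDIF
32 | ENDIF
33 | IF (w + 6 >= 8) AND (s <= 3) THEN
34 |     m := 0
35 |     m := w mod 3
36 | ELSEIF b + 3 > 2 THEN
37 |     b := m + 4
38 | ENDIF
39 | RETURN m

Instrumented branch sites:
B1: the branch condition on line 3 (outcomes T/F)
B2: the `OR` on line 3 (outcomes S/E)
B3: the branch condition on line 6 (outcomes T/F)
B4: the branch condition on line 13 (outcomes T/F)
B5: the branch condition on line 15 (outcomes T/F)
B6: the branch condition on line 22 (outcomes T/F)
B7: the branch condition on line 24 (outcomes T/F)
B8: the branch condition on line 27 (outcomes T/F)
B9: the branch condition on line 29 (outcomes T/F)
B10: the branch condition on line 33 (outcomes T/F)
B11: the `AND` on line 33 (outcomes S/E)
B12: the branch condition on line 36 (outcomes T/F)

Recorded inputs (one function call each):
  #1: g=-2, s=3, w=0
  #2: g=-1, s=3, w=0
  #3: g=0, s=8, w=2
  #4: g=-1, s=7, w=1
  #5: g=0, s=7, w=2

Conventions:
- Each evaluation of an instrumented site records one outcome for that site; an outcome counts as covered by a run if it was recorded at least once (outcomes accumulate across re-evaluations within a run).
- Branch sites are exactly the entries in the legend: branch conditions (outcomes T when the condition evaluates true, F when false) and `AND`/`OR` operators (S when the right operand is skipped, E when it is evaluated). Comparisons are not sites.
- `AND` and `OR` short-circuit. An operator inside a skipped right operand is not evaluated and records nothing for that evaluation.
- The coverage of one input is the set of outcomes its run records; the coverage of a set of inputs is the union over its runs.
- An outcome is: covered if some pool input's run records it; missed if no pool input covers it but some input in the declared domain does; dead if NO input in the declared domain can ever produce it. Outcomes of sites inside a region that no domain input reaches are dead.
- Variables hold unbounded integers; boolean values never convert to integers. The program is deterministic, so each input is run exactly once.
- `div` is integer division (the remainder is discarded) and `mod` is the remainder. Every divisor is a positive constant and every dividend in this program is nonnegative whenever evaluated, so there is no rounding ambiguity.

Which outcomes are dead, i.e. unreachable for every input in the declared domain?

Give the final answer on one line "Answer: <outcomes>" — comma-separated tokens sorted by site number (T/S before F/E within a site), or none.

checking every outcome against all 54 domain inputs:
  reachable outcomes have witnesses, e.g. B1=T (e.g. g=-2, s=3, w=0), B1=F (e.g. g=-2, s=5, w=0), B2=S (e.g. g=-2, s=3, w=0), B2=E (e.g. g=-2, s=5, w=0)

Answer: none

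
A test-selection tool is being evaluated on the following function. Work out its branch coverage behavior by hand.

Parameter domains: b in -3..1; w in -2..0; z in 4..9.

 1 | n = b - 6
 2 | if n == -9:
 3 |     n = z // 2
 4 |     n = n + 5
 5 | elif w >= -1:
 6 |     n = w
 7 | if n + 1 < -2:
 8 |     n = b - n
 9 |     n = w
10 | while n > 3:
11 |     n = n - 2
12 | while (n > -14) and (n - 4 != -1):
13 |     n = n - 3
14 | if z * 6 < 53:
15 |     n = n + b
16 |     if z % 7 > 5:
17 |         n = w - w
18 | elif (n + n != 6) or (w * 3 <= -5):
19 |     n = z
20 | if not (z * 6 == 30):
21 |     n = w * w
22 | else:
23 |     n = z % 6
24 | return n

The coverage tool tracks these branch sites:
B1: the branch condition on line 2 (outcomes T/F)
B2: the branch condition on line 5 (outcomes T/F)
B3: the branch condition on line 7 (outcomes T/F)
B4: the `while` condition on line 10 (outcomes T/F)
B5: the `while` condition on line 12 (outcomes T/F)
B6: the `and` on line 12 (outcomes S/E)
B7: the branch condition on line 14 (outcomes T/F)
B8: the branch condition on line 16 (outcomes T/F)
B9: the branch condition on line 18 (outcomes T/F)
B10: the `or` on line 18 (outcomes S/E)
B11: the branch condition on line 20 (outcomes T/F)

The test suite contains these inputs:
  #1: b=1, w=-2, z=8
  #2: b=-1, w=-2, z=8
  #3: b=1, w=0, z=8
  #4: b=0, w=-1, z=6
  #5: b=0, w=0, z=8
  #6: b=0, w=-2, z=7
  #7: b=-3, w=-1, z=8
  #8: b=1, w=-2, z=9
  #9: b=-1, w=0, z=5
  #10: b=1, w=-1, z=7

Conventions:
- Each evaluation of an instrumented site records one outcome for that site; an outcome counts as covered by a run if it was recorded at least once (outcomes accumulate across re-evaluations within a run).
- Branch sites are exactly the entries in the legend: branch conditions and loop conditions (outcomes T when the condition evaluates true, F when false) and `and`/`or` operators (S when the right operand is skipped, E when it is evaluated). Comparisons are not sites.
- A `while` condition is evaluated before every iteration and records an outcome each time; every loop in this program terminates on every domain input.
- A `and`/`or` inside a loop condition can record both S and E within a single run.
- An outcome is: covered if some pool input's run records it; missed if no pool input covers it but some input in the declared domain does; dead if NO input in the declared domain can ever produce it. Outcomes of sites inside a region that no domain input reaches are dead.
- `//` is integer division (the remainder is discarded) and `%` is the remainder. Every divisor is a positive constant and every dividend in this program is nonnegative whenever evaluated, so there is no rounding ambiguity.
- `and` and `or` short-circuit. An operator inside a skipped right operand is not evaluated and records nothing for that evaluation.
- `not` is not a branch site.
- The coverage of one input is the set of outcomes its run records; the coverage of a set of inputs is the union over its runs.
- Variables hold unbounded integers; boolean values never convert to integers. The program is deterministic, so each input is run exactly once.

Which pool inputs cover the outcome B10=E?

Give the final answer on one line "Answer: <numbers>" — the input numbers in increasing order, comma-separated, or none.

input #1 (b=1, w=-2, z=8): does not produce B10=E
input #2 (b=-1, w=-2, z=8): does not produce B10=E
input #3 (b=1, w=0, z=8): does not produce B10=E
input #4 (b=0, w=-1, z=6): does not produce B10=E
input #5 (b=0, w=0, z=8): does not produce B10=E
input #6 (b=0, w=-2, z=7): does not produce B10=E
input #7 (b=-3, w=-1, z=8): does not produce B10=E
input #8 (b=1, w=-2, z=9): does not produce B10=E
input #9 (b=-1, w=0, z=5): does not produce B10=E
input #10 (b=1, w=-1, z=7): does not produce B10=E

Answer: none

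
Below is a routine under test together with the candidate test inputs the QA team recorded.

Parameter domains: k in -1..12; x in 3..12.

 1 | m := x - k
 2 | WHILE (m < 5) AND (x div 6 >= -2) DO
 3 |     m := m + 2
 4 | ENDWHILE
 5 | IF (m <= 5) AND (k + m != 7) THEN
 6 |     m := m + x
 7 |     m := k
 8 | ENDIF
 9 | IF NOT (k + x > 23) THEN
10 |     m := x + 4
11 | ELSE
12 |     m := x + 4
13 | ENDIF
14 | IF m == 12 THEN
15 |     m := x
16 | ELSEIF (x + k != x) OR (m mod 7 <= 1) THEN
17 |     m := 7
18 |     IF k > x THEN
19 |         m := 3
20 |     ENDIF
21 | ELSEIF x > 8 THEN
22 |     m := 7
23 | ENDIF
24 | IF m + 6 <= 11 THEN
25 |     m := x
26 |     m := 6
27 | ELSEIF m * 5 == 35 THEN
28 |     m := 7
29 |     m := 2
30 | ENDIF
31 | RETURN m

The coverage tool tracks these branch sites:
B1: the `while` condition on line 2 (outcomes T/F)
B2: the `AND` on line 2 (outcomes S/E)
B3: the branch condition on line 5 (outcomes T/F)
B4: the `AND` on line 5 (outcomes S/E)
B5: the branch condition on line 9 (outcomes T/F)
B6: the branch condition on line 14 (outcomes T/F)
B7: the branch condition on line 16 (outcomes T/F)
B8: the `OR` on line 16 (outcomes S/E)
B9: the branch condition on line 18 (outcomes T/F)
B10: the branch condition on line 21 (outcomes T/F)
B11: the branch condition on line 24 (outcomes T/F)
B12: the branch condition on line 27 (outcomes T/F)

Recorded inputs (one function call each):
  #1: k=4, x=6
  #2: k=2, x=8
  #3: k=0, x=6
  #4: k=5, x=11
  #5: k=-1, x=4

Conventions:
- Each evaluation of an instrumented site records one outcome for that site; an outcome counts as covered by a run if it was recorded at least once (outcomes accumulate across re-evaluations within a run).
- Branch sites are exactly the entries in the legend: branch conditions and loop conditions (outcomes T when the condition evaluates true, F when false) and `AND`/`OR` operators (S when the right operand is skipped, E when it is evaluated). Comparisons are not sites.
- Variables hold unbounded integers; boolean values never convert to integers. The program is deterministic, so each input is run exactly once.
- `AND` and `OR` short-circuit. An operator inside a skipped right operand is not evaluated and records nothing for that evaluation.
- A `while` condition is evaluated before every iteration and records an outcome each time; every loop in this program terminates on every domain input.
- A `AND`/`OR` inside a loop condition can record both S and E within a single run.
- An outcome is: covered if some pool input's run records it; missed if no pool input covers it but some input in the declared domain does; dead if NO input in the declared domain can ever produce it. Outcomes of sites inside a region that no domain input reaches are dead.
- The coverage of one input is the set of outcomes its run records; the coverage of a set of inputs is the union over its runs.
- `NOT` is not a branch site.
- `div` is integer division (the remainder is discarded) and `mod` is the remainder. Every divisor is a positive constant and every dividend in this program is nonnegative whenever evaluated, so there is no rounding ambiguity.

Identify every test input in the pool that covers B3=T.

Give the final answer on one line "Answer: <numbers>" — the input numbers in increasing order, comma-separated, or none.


input #1 (k=4, x=6): does not record B3=T
input #2 (k=2, x=8): does not record B3=T
input #3 (k=0, x=6): does not record B3=T
input #4 (k=5, x=11): does not record B3=T
input #5 (k=-1, x=4): records B3=T
Answer: 5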